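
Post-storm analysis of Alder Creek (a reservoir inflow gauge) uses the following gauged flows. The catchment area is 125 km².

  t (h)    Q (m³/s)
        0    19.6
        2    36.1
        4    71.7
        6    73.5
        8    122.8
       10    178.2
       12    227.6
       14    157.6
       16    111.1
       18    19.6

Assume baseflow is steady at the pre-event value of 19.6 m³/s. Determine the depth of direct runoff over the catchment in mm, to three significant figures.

d ≈ 47.3 mm

Direct runoff: 0.0, 16.5, 52.1, 53.9, 103.2, 158.6, 208.0, 138.0, 91.5, 0.0 m³/s; ΣQ_DR = 821.8 m³/s.
V = ΣQ_DR · Δt = 821.8 × 7200 s = 5.917 × 10^6 m³.
Over A = 125 km², depth = V / A = 47.3 mm.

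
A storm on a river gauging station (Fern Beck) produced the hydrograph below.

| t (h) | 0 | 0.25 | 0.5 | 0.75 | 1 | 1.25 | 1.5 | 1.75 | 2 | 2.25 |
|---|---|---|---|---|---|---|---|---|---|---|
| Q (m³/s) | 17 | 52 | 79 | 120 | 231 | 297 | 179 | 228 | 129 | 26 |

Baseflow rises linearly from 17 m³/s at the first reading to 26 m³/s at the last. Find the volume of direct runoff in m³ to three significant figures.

Direct-runoff ordinates (Q − Q_b): 0.00, 34.00, 60.00, 100.00, 210.00, 275.00, 156.00, 204.00, 104.00, 0.00 m³/s.
ΣQ_DR = 1143 m³/s.
With Δt = 0.25 h = 900 s, V = ΣQ_DR · Δt = 1143 × 900 = 1.03 × 10^6 m³.

V ≈ 1.03 × 10^6 m³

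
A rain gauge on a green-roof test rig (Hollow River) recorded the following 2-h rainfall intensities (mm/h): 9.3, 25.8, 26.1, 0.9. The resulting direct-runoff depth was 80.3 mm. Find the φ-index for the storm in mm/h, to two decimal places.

Only the 3 blocks with intensity above φ contribute runoff: 9.3, 25.8, 26.1 mm/h.
Σ(I−φ)·Δt = d  ⇒  (9.3+25.8+26.1 − 3φ)·2 = 80.3
φ = (61.20 − 80.3/2) / 3 = 7.02 mm/h.

φ ≈ 7.02 mm/h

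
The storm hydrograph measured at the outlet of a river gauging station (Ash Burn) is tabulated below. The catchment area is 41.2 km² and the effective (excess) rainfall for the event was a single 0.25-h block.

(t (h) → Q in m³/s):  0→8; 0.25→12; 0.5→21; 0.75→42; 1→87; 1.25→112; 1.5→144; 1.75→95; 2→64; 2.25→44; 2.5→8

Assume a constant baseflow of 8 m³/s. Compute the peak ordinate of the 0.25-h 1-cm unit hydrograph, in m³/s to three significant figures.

Direct runoff: 0.0, 4.0, 13.0, 34.0, 79.0, 104.0, 136.0, 87.0, 56.0, 36.0, 0.0 m³/s; ΣQ_DR = 549.0 m³/s, peak = 136.0 m³/s.
Runoff depth d = ΣQ_DR·Δt / A = 549.0 × 900 / (41.2 km²) = 11.99 mm.
The 1-cm UH is the DRH scaled by (10 mm)/d, so U_p = 136.0 × 10/11.99 = 113 m³/s.

U_p ≈ 113 m³/s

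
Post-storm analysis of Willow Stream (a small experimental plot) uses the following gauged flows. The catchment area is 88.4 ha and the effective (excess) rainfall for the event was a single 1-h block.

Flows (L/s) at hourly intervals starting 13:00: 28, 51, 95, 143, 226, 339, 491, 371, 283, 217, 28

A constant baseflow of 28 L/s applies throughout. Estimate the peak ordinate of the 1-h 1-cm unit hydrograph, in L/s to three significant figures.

Direct runoff: 0.0, 23.0, 67.0, 115.0, 198.0, 311.0, 463.0, 343.0, 255.0, 189.0, 0.0 L/s; ΣQ_DR = 1964 L/s, peak = 463.0 L/s.
Runoff depth d = ΣQ_DR·Δt / A = 1964 × 3600 / (88.4 ha) = 7.998 mm.
The 1-cm UH is the DRH scaled by (10 mm)/d, so U_p = 463.0 × 10/7.998 = 579 L/s.

U_p ≈ 579 L/s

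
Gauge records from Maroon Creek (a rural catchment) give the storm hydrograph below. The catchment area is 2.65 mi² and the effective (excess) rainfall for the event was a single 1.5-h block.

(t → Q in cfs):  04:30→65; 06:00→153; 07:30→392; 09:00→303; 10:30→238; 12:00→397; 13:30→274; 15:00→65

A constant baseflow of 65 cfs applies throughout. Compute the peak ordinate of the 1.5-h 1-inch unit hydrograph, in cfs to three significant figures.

U_p ≈ 277 cfs

Direct runoff: 0.0, 88.0, 327.0, 238.0, 173.0, 332.0, 209.0, 0.0 cfs; ΣQ_DR = 1367 cfs, peak = 332.0 cfs.
Runoff depth d = ΣQ_DR·Δt / A = 1367 × 5400 / (2.65 mi²) = 1.199 in.
The 1-inch UH is the DRH scaled by (1 in)/d, so U_p = 332.0 × 1/1.199 = 277 cfs.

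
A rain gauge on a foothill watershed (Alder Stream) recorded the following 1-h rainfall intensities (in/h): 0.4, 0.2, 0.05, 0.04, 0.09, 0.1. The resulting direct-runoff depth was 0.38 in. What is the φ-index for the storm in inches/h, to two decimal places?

Only the 2 blocks with intensity above φ contribute runoff: 0.4, 0.2 in/h.
Σ(I−φ)·Δt = d  ⇒  (0.4+0.2 − 2φ)·1 = 0.38
φ = (0.6000 − 0.38/1) / 2 = 0.11 in/h.

φ ≈ 0.11 in/h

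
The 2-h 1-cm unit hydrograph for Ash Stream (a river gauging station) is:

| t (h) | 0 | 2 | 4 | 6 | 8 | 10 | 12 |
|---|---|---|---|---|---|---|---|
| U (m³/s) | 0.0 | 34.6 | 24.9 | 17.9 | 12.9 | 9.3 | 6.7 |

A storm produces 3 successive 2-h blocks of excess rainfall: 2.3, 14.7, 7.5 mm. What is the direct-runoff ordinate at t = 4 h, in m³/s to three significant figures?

By discrete convolution, Q_j = Σ (P_i / 10 mm) · U_{j−i}.
At t = 4 h (j=2): Q = (2.3/10)·24.9 + (14.7/10)·34.6 + (7.5/10)·0.0 = 56.6 m³/s.

Q ≈ 56.6 m³/s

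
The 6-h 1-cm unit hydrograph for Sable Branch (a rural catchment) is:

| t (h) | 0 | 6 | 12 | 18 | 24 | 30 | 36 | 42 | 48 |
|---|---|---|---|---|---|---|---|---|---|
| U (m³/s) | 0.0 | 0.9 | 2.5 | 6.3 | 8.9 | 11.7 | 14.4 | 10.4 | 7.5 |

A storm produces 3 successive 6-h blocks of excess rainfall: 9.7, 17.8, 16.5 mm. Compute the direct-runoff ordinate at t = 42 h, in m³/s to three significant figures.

Q ≈ 55.0 m³/s

By discrete convolution, Q_j = Σ (P_i / 10 mm) · U_{j−i}.
At t = 42 h (j=7): Q = (9.7/10)·10.4 + (17.8/10)·14.4 + (16.5/10)·11.7 = 55.0 m³/s.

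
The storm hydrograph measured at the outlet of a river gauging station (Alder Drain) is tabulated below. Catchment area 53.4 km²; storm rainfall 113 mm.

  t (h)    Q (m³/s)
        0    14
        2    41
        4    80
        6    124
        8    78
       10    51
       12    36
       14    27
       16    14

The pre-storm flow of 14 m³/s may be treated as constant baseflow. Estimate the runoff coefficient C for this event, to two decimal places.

C ≈ 0.40

ΣQ_DR = 339.0 m³/s; V = ΣQ_DR·Δt = 2.441 × 10^6 m³.
Runoff depth d = V / A = 45.71 mm.
C = d / P = 45.71 / 113 = 0.40.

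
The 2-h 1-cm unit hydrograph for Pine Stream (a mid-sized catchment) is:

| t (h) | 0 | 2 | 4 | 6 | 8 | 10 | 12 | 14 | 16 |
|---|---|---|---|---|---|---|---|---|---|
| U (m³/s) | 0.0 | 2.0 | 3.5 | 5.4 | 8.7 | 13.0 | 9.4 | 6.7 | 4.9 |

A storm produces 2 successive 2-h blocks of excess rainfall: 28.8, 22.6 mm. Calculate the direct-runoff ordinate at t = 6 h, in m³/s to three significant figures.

By discrete convolution, Q_j = Σ (P_i / 10 mm) · U_{j−i}.
At t = 6 h (j=3): Q = (28.8/10)·5.4 + (22.6/10)·3.5 = 23.5 m³/s.

Q ≈ 23.5 m³/s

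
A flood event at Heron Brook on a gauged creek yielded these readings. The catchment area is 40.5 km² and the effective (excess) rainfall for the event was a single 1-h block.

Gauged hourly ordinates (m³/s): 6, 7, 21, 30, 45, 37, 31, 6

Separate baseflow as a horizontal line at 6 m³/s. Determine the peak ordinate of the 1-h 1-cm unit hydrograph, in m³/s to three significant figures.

Direct runoff: 0.0, 1.0, 15.0, 24.0, 39.0, 31.0, 25.0, 0.0 m³/s; ΣQ_DR = 135.0 m³/s, peak = 39.0 m³/s.
Runoff depth d = ΣQ_DR·Δt / A = 135.0 × 3600 / (40.5 km²) = 12.00 mm.
The 1-cm UH is the DRH scaled by (10 mm)/d, so U_p = 39.0 × 10/12.00 = 32.5 m³/s.

U_p ≈ 32.5 m³/s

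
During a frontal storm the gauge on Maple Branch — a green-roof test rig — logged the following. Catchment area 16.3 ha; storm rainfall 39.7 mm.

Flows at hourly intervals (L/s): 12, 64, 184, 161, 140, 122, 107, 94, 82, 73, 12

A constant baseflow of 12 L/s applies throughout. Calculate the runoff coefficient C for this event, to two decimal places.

ΣQ_DR = 919.0 L/s; V = ΣQ_DR·Δt = 3.308 × 10^6 L.
Runoff depth d = V / A = 20.30 mm.
C = d / P = 20.30 / 39.7 = 0.51.

C ≈ 0.51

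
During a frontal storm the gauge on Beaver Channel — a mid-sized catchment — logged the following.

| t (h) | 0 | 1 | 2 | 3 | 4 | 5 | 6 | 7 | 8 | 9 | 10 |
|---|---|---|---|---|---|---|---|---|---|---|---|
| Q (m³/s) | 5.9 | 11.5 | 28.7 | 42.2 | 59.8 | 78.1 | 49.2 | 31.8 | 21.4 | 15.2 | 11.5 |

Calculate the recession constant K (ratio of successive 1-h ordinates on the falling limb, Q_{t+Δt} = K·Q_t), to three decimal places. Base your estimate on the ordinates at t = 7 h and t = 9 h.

K ≈ 0.691

Using the recession-limb readings at t = 7 h and t = 9 h: Q falls from 31.8 to 15.2 m³/s over 2 intervals.
K = (Q₂/Q₁)^(1/2) = (15.2/31.8)^(1/2) = 0.691.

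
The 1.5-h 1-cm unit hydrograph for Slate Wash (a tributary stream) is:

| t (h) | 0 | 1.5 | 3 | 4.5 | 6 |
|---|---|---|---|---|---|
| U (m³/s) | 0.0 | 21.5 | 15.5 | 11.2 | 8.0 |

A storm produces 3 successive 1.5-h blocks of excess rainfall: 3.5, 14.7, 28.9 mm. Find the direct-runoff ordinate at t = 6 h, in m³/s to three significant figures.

By discrete convolution, Q_j = Σ (P_i / 10 mm) · U_{j−i}.
At t = 6 h (j=4): Q = (3.5/10)·8.0 + (14.7/10)·11.2 + (28.9/10)·15.5 = 64.1 m³/s.

Q ≈ 64.1 m³/s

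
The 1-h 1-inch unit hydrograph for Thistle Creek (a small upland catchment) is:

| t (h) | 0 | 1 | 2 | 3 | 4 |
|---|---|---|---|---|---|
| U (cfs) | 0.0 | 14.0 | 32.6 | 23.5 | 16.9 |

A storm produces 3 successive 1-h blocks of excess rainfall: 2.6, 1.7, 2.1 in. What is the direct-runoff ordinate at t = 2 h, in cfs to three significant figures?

By discrete convolution, Q_j = Σ (P_i / 1 in) · U_{j−i}.
At t = 2 h (j=2): Q = (2.6/1)·32.6 + (1.7/1)·14.0 + (2.1/1)·0.0 = 109 cfs.

Q ≈ 109 cfs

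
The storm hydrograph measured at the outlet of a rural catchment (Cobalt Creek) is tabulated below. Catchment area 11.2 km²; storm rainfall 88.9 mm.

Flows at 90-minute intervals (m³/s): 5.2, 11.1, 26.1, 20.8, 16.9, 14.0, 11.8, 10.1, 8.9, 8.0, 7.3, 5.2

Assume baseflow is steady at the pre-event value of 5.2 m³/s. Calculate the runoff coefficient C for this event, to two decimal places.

ΣQ_DR = 83.00 m³/s; V = ΣQ_DR·Δt = 4.482 × 10^5 m³.
Runoff depth d = V / A = 40.02 mm.
C = d / P = 40.02 / 88.9 = 0.45.

C ≈ 0.45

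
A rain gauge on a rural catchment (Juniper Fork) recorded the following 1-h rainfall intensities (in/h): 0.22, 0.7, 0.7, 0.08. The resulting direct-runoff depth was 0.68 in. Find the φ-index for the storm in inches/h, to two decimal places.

Only the 2 blocks with intensity above φ contribute runoff: 0.7, 0.7 in/h.
Σ(I−φ)·Δt = d  ⇒  (0.7+0.7 − 2φ)·1 = 0.68
φ = (1.400 − 0.68/1) / 2 = 0.36 in/h.

φ ≈ 0.36 in/h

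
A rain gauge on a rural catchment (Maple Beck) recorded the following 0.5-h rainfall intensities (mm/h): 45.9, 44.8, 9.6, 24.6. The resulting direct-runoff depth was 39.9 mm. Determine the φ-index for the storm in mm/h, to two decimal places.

Only the 3 blocks with intensity above φ contribute runoff: 45.9, 44.8, 24.6 mm/h.
Σ(I−φ)·Δt = d  ⇒  (45.9+44.8+24.6 − 3φ)·0.5 = 39.9
φ = (115.3 − 39.9/0.5) / 3 = 11.83 mm/h.

φ ≈ 11.83 mm/h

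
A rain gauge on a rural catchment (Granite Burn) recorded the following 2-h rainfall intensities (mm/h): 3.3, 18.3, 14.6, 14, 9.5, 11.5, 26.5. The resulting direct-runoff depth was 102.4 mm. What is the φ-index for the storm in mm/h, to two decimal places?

φ ≈ 7.20 mm/h

Only the 6 blocks with intensity above φ contribute runoff: 18.3, 14.6, 14, 9.5, 11.5, 26.5 mm/h.
Σ(I−φ)·Δt = d  ⇒  (18.3+14.6+14+9.5+11.5+26.5 − 6φ)·2 = 102.4
φ = (94.40 − 102.4/2) / 6 = 7.20 mm/h.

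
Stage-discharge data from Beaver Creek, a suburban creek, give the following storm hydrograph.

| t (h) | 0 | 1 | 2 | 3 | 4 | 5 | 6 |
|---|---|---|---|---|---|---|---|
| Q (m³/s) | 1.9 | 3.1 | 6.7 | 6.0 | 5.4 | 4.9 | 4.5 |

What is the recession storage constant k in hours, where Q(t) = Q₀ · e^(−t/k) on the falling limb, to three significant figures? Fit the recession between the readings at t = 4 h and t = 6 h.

k ≈ 11.0 h

On the falling limb, Q drops from 5.4 to 4.5 m³/s between t = 4 h and t = 6 h (Δt = 2 h).
k = −Δt / ln(Q₂/Q₁) = −2 / ln(4.5/5.4) = 11.0 h.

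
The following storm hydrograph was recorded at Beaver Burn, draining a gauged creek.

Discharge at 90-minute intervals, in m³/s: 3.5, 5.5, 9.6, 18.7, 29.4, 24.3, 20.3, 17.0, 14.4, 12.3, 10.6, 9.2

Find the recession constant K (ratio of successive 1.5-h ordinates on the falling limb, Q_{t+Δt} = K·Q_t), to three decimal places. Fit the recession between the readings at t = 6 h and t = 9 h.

Using the recession-limb readings at t = 6 h and t = 9 h: Q falls from 29.4 to 20.3 m³/s over 2 intervals.
K = (Q₂/Q₁)^(1/2) = (20.3/29.4)^(1/2) = 0.831.

K ≈ 0.831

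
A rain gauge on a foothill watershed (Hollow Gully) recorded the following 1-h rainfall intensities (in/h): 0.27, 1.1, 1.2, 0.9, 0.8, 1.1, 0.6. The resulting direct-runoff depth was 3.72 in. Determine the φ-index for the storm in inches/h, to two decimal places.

Only the 6 blocks with intensity above φ contribute runoff: 1.1, 1.2, 0.9, 0.8, 1.1, 0.6 in/h.
Σ(I−φ)·Δt = d  ⇒  (1.1+1.2+0.9+0.8+1.1+0.6 − 6φ)·1 = 3.72
φ = (5.700 − 3.72/1) / 6 = 0.33 in/h.

φ ≈ 0.33 in/h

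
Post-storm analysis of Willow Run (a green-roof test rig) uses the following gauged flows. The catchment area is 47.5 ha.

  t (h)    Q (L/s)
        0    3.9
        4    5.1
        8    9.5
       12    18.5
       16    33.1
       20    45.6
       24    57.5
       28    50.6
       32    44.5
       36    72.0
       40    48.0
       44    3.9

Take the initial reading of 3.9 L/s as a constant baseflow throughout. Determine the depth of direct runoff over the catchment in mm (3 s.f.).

Direct runoff: 0.0, 1.2, 5.6, 14.6, 29.2, 41.7, 53.6, 46.7, 40.6, 68.1, 44.1, 0.0 L/s; ΣQ_DR = 345.4 L/s.
V = ΣQ_DR · Δt = 345.4 × 14400 s = 4.974 × 10^6 L.
Over A = 47.5 ha, depth = V / A = 10.5 mm.

d ≈ 10.5 mm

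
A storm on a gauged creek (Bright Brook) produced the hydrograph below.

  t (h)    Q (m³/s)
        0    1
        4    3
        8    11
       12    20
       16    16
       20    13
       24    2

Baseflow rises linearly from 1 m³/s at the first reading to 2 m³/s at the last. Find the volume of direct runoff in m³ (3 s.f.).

V ≈ 7.99 × 10^5 m³

Direct-runoff ordinates (Q − Q_b): 0.00, 1.83, 9.67, 18.50, 14.33, 11.17, 0.00 m³/s.
ΣQ_DR = 55.50 m³/s.
With Δt = 4 h = 14400 s, V = ΣQ_DR · Δt = 55.50 × 14400 = 7.99 × 10^5 m³.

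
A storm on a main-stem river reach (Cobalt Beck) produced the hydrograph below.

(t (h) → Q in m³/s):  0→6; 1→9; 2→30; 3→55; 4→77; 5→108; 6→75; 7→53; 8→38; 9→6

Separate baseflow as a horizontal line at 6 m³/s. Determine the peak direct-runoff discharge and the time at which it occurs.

Q_p = 102.0 m³/s at t = 5 h

Subtracting baseflow gives direct-runoff ordinates: 0.0, 3.0, 24.0, 49.0, 71.0, 102.0, 69.0, 47.0, 32.0, 0.0 m³/s.
The maximum is 102.0 m³/s, occurring at the reading for t = 5 h.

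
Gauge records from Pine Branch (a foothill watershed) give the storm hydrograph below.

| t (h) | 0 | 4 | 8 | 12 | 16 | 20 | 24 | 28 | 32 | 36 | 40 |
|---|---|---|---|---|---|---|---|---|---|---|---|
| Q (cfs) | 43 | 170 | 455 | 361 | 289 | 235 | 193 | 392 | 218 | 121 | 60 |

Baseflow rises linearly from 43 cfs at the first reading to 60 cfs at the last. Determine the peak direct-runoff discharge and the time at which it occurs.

Q_p = 408.60 cfs at t = 8 h

Subtracting baseflow gives direct-runoff ordinates: 0.00, 125.30, 408.60, 312.90, 239.20, 183.50, 139.80, 337.10, 161.40, 62.70, 0.00 cfs.
The maximum is 408.60 cfs, occurring at the reading for t = 8 h.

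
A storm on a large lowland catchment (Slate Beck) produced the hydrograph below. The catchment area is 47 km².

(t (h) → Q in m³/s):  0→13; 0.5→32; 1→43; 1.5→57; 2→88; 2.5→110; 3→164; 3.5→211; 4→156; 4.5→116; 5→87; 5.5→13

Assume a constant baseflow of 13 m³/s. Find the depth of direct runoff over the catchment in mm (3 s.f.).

d ≈ 35.8 mm

Direct runoff: 0.0, 19.0, 30.0, 44.0, 75.0, 97.0, 151.0, 198.0, 143.0, 103.0, 74.0, 0.0 m³/s; ΣQ_DR = 934.0 m³/s.
V = ΣQ_DR · Δt = 934.0 × 1800 s = 1.681 × 10^6 m³.
Over A = 47 km², depth = V / A = 35.8 mm.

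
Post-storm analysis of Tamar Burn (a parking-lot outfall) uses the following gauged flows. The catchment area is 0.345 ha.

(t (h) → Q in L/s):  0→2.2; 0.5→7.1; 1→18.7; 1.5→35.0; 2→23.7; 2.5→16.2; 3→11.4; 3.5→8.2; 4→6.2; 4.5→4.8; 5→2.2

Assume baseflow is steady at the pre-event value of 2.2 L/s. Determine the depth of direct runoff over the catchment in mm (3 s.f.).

Direct runoff: 0.0, 4.9, 16.5, 32.8, 21.5, 14.0, 9.2, 6.0, 4.0, 2.6, 0.0 L/s; ΣQ_DR = 111.5 L/s.
V = ΣQ_DR · Δt = 111.5 × 1800 s = 2.007 × 10^5 L.
Over A = 0.345 ha, depth = V / A = 58.2 mm.

d ≈ 58.2 mm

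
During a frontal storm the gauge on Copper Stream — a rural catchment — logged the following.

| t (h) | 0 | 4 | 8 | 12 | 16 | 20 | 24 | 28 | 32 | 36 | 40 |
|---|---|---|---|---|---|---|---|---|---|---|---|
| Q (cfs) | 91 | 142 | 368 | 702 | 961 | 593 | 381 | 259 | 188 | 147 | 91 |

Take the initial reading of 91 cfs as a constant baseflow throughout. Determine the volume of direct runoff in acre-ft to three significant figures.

V ≈ 966 acre-ft

Direct-runoff ordinates (Q − Q_b): 0.0, 51.0, 277.0, 611.0, 870.0, 502.0, 290.0, 168.0, 97.0, 56.0, 0.0 cfs.
ΣQ_DR = 2922 cfs.
With Δt = 4 h = 14400 s, V = ΣQ_DR · Δt = 2922 × 14400 = 4.21 × 10^7 ft³ = 966 acre-ft.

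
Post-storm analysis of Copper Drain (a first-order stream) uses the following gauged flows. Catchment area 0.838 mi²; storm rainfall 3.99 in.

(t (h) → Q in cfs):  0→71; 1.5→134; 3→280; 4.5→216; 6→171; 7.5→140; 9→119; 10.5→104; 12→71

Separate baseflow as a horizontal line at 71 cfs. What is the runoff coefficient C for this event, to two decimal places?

C ≈ 0.46

ΣQ_DR = 667.0 cfs; V = ΣQ_DR·Δt = 3.602 × 10^6 ft³.
Runoff depth d = V / A = 1.850 in.
C = d / P = 1.850 / 3.99 = 0.46.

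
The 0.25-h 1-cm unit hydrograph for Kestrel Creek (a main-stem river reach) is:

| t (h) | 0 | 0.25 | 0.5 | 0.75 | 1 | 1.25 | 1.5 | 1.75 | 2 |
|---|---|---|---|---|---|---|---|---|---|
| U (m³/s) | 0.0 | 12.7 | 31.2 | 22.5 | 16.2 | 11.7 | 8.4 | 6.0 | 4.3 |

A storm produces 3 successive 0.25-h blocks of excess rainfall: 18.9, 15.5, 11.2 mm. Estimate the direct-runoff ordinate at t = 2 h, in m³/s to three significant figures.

By discrete convolution, Q_j = Σ (P_i / 10 mm) · U_{j−i}.
At t = 2 h (j=8): Q = (18.9/10)·4.3 + (15.5/10)·6.0 + (11.2/10)·8.4 = 26.8 m³/s.

Q ≈ 26.8 m³/s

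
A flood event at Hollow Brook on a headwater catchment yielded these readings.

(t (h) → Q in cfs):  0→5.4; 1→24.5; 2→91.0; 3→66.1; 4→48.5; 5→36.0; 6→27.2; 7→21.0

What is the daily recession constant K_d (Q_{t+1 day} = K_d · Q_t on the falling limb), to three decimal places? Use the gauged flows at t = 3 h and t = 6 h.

Between t = 3 h and t = 6 h the flow falls from 66.1 to 27.2 cfs over 3×1 h = 3 h.
Per-interval ratio K = (27.2/66.1)^(1/3) = 0.7438; K_d = K^(24/1) = 0.001.

K_d ≈ 0.001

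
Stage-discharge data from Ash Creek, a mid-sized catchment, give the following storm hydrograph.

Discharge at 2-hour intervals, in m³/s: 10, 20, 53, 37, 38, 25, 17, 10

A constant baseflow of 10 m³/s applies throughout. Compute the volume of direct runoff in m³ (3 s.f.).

Direct-runoff ordinates (Q − Q_b): 0.0, 10.0, 43.0, 27.0, 28.0, 15.0, 7.0, 0.0 m³/s.
ΣQ_DR = 130.0 m³/s.
With Δt = 2 h = 7200 s, V = ΣQ_DR · Δt = 130.0 × 7200 = 9.36 × 10^5 m³.

V ≈ 9.36 × 10^5 m³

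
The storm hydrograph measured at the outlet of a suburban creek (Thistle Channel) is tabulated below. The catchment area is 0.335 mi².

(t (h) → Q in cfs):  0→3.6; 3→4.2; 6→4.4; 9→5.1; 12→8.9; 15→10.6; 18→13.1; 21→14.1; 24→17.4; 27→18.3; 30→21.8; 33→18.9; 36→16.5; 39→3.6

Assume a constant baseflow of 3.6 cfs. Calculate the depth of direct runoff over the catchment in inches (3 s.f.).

d ≈ 1.53 in

Direct runoff: 0.0, 0.6, 0.8, 1.5, 5.3, 7.0, 9.5, 10.5, 13.8, 14.7, 18.2, 15.3, 12.9, 0.0 cfs; ΣQ_DR = 110.1 cfs.
V = ΣQ_DR · Δt = 110.1 × 10800 s = 1.189 × 10^6 ft³.
Over A = 0.335 mi², depth = V / A = 1.53 in.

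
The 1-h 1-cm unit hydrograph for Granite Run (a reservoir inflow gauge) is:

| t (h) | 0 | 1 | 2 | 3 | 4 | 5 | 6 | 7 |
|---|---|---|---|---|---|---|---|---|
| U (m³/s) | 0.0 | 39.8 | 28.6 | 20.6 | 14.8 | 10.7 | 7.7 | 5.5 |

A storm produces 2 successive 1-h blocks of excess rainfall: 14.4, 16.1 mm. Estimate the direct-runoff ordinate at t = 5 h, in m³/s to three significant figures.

Q ≈ 39.2 m³/s

By discrete convolution, Q_j = Σ (P_i / 10 mm) · U_{j−i}.
At t = 5 h (j=5): Q = (14.4/10)·10.7 + (16.1/10)·14.8 = 39.2 m³/s.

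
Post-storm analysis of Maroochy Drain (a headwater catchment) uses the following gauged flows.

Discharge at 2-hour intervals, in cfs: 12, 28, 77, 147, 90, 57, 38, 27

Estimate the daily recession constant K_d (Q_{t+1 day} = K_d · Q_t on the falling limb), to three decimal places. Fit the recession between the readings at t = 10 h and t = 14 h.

Between t = 10 h and t = 14 h the flow falls from 57 to 27 cfs over 2×2 h = 4 h.
Per-interval ratio K = (27/57)^(1/2) = 0.6882; K_d = K^(24/2) = 0.011.

K_d ≈ 0.011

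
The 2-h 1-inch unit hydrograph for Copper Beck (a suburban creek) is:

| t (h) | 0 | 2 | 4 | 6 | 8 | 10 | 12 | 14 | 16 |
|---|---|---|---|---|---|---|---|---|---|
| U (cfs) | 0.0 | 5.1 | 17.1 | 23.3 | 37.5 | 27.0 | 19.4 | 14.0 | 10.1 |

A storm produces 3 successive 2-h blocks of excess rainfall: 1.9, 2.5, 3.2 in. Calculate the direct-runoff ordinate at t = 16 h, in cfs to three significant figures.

By discrete convolution, Q_j = Σ (P_i / 1 in) · U_{j−i}.
At t = 16 h (j=8): Q = (1.9/1)·10.1 + (2.5/1)·14.0 + (3.2/1)·19.4 = 116 cfs.

Q ≈ 116 cfs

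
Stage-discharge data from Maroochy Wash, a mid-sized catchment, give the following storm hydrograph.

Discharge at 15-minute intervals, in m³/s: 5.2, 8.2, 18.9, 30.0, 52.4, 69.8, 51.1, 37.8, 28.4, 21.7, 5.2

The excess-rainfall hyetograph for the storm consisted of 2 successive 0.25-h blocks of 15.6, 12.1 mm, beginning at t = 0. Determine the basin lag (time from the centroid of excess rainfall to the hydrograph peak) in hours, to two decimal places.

t_L ≈ 1.02 h

Centroid of excess rainfall: t_c = Σ P_i·t̄_i / ΣP_i = 0.2342 h (block centres at 0.125, 0.375 h).
Hydrograph peak occurs at t = 1.25 h, so basin lag t_L = 1.25 − 0.2342 = 1.02 h.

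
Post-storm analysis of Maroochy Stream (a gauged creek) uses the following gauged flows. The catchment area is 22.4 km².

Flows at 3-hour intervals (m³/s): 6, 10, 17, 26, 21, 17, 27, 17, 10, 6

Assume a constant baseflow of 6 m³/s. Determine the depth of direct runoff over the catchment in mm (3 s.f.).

d ≈ 46.8 mm

Direct runoff: 0.0, 4.0, 11.0, 20.0, 15.0, 11.0, 21.0, 11.0, 4.0, 0.0 m³/s; ΣQ_DR = 97.00 m³/s.
V = ΣQ_DR · Δt = 97.00 × 10800 s = 1.048 × 10^6 m³.
Over A = 22.4 km², depth = V / A = 46.8 mm.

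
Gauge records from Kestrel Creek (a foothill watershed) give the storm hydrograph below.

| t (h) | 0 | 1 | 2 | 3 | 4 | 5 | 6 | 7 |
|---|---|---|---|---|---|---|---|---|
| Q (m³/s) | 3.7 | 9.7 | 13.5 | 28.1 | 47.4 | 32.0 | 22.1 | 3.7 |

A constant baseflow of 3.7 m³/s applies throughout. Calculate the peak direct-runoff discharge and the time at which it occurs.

Q_p = 43.7 m³/s at t = 4 h

Subtracting baseflow gives direct-runoff ordinates: 0.0, 6.0, 9.8, 24.4, 43.7, 28.3, 18.4, 0.0 m³/s.
The maximum is 43.7 m³/s, occurring at the reading for t = 4 h.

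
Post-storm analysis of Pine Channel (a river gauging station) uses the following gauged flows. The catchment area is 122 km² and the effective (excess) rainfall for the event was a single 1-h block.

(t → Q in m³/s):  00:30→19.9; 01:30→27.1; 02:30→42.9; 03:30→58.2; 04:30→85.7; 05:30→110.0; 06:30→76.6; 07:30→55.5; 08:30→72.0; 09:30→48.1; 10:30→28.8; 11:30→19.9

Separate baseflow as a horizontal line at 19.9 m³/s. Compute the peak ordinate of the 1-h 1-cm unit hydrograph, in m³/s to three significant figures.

Direct runoff: 0.0, 7.2, 23.0, 38.3, 65.8, 90.1, 56.7, 35.6, 52.1, 28.2, 8.9, 0.0 m³/s; ΣQ_DR = 405.9 m³/s, peak = 90.1 m³/s.
Runoff depth d = ΣQ_DR·Δt / A = 405.9 × 3600 / (122 km²) = 11.98 mm.
The 1-cm UH is the DRH scaled by (10 mm)/d, so U_p = 90.1 × 10/11.98 = 75.2 m³/s.

U_p ≈ 75.2 m³/s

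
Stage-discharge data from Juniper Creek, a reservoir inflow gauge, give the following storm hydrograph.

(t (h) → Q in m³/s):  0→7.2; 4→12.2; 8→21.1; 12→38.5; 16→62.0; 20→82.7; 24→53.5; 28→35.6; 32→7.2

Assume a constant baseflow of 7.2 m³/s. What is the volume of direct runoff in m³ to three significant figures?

V ≈ 3.67 × 10^6 m³

Direct-runoff ordinates (Q − Q_b): 0.0, 5.0, 13.9, 31.3, 54.8, 75.5, 46.3, 28.4, 0.0 m³/s.
ΣQ_DR = 255.2 m³/s.
With Δt = 4 h = 14400 s, V = ΣQ_DR · Δt = 255.2 × 14400 = 3.67 × 10^6 m³.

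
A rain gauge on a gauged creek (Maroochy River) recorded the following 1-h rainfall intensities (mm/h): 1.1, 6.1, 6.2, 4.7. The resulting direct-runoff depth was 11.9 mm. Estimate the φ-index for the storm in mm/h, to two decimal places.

Only the 3 blocks with intensity above φ contribute runoff: 6.1, 6.2, 4.7 mm/h.
Σ(I−φ)·Δt = d  ⇒  (6.1+6.2+4.7 − 3φ)·1 = 11.9
φ = (17.00 − 11.9/1) / 3 = 1.70 mm/h.

φ ≈ 1.70 mm/h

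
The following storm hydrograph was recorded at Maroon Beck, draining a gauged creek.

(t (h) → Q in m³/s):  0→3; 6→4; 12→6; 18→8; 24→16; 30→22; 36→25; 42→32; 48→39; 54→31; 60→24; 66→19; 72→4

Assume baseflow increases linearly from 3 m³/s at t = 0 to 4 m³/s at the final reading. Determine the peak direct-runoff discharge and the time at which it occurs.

Subtracting baseflow gives direct-runoff ordinates: 0.00, 0.92, 2.83, 4.75, 12.67, 18.58, 21.50, 28.42, 35.33, 27.25, 20.17, 15.08, 0.00 m³/s.
The maximum is 35.33 m³/s, occurring at the reading for t = 48 h.

Q_p = 35.33 m³/s at t = 48 h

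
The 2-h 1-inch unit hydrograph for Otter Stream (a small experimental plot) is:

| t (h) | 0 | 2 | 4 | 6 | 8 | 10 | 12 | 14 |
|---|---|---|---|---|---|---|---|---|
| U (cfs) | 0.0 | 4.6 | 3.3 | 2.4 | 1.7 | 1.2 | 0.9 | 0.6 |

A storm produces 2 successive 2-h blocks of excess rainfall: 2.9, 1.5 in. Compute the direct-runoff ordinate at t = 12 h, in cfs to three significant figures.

Q ≈ 4.41 cfs

By discrete convolution, Q_j = Σ (P_i / 1 in) · U_{j−i}.
At t = 12 h (j=6): Q = (2.9/1)·0.9 + (1.5/1)·1.2 = 4.41 cfs.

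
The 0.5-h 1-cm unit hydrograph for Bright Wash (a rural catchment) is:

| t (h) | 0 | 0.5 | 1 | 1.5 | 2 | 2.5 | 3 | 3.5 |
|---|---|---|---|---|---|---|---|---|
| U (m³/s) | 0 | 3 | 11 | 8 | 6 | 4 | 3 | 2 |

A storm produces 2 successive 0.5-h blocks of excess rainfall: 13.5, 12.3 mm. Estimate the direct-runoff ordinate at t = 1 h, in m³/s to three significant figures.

By discrete convolution, Q_j = Σ (P_i / 10 mm) · U_{j−i}.
At t = 1 h (j=2): Q = (13.5/10)·11 + (12.3/10)·3 = 18.5 m³/s.

Q ≈ 18.5 m³/s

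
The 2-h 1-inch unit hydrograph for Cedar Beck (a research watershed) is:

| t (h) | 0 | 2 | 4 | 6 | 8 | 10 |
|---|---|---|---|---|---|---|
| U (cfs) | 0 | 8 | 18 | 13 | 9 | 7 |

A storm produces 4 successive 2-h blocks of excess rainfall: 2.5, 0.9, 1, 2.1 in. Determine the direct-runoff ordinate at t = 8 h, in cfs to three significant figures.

By discrete convolution, Q_j = Σ (P_i / 1 in) · U_{j−i}.
At t = 8 h (j=4): Q = (2.5/1)·9 + (0.9/1)·13 + (1/1)·18 + (2.1/1)·8 = 69.0 cfs.

Q ≈ 69.0 cfs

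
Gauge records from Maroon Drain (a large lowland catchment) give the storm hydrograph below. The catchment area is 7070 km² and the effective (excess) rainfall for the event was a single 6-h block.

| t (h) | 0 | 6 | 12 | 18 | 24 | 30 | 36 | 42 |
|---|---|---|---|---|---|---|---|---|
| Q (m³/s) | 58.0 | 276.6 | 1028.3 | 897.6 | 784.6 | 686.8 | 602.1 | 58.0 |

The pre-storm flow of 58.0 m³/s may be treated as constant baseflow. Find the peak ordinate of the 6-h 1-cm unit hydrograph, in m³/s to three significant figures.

Direct runoff: 0.0, 218.6, 970.3, 839.6, 726.6, 628.8, 544.1, 0.0 m³/s; ΣQ_DR = 3928 m³/s, peak = 970.3 m³/s.
Runoff depth d = ΣQ_DR·Δt / A = 3928 × 21600 / (7070 km²) = 12.00 mm.
The 1-cm UH is the DRH scaled by (10 mm)/d, so U_p = 970.3 × 10/12.00 = 809 m³/s.

U_p ≈ 809 m³/s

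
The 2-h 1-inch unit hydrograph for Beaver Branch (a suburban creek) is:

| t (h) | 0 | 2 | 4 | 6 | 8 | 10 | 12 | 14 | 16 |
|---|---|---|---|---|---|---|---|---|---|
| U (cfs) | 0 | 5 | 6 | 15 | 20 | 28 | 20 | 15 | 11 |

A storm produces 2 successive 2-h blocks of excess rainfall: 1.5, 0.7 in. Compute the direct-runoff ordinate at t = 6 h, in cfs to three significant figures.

By discrete convolution, Q_j = Σ (P_i / 1 in) · U_{j−i}.
At t = 6 h (j=3): Q = (1.5/1)·15 + (0.7/1)·6 = 26.7 cfs.

Q ≈ 26.7 cfs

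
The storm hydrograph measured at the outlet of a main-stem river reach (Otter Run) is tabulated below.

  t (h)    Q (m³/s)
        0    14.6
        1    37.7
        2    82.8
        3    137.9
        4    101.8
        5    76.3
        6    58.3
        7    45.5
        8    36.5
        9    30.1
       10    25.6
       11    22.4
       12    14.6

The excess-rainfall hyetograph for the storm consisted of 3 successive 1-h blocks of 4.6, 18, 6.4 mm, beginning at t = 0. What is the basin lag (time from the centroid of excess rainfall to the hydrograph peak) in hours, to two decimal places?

Centroid of excess rainfall: t_c = Σ P_i·t̄_i / ΣP_i = 1.5621 h (block centres at 0.5, 1.5, 2.5 h).
Hydrograph peak occurs at t = 3 h, so basin lag t_L = 3 − 1.5621 = 1.44 h.

t_L ≈ 1.44 h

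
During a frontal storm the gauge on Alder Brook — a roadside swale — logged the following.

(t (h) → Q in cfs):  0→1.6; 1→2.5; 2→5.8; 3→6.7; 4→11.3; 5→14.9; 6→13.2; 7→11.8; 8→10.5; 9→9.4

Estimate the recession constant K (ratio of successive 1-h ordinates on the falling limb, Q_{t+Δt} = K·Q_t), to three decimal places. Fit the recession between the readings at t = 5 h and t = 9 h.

K ≈ 0.891

Using the recession-limb readings at t = 5 h and t = 9 h: Q falls from 14.9 to 9.4 cfs over 4 intervals.
K = (Q₂/Q₁)^(1/4) = (9.4/14.9)^(1/4) = 0.891.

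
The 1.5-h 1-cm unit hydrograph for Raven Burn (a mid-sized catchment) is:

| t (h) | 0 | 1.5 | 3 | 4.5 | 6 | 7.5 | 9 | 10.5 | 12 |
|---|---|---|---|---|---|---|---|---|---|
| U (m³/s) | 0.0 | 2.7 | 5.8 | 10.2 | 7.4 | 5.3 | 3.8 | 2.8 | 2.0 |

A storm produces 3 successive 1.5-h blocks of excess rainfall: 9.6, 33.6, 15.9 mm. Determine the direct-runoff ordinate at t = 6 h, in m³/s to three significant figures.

By discrete convolution, Q_j = Σ (P_i / 10 mm) · U_{j−i}.
At t = 6 h (j=4): Q = (9.6/10)·7.4 + (33.6/10)·10.2 + (15.9/10)·5.8 = 50.6 m³/s.

Q ≈ 50.6 m³/s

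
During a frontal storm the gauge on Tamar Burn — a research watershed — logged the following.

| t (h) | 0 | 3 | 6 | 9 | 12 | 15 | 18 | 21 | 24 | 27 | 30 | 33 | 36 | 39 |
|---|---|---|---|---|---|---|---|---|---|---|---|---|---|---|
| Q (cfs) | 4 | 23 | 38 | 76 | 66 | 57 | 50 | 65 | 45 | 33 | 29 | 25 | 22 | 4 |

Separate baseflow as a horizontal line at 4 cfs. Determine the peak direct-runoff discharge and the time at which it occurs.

Q_p = 72.0 cfs at t = 9 h

Subtracting baseflow gives direct-runoff ordinates: 0.0, 19.0, 34.0, 72.0, 62.0, 53.0, 46.0, 61.0, 41.0, 29.0, 25.0, 21.0, 18.0, 0.0 cfs.
The maximum is 72.0 cfs, occurring at the reading for t = 9 h.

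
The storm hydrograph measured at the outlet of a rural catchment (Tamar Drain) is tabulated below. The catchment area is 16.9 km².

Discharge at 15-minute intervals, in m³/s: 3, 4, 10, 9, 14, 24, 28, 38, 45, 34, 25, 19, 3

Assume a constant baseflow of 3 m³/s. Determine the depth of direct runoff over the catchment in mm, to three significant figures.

Direct runoff: 0.0, 1.0, 7.0, 6.0, 11.0, 21.0, 25.0, 35.0, 42.0, 31.0, 22.0, 16.0, 0.0 m³/s; ΣQ_DR = 217.0 m³/s.
V = ΣQ_DR · Δt = 217.0 × 900 s = 1.953 × 10^5 m³.
Over A = 16.9 km², depth = V / A = 11.6 mm.

d ≈ 11.6 mm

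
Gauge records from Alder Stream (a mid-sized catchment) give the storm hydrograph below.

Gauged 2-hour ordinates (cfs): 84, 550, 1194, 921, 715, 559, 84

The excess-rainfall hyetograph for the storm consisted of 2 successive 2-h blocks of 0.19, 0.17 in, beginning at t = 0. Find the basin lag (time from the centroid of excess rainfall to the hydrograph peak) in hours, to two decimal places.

t_L ≈ 2.06 h

Centroid of excess rainfall: t_c = Σ P_i·t̄_i / ΣP_i = 1.9444 h (block centres at 1, 3 h).
Hydrograph peak occurs at t = 4 h, so basin lag t_L = 4 − 1.9444 = 2.06 h.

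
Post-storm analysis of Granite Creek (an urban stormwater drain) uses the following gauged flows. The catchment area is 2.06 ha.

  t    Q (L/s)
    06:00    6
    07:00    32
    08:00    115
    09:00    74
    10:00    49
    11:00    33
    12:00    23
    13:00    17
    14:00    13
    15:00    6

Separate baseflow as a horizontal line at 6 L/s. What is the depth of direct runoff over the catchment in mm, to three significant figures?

d ≈ 53.8 mm

Direct runoff: 0.0, 26.0, 109.0, 68.0, 43.0, 27.0, 17.0, 11.0, 7.0, 0.0 L/s; ΣQ_DR = 308.0 L/s.
V = ΣQ_DR · Δt = 308.0 × 3600 s = 1.109 × 10^6 L.
Over A = 2.06 ha, depth = V / A = 53.8 mm.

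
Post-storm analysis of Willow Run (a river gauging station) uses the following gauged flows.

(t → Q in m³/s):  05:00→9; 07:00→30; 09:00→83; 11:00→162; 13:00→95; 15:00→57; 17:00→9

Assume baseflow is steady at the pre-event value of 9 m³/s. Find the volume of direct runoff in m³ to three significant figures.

V ≈ 2.75 × 10^6 m³

Direct-runoff ordinates (Q − Q_b): 0.0, 21.0, 74.0, 153.0, 86.0, 48.0, 0.0 m³/s.
ΣQ_DR = 382.0 m³/s.
With Δt = 2 h = 7200 s, V = ΣQ_DR · Δt = 382.0 × 7200 = 2.75 × 10^6 m³.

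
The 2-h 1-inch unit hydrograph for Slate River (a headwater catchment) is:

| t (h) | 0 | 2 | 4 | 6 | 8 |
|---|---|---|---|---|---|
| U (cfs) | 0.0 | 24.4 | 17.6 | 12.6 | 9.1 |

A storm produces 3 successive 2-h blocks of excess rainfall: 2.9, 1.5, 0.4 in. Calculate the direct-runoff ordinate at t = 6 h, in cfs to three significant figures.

Q ≈ 72.7 cfs

By discrete convolution, Q_j = Σ (P_i / 1 in) · U_{j−i}.
At t = 6 h (j=3): Q = (2.9/1)·12.6 + (1.5/1)·17.6 + (0.4/1)·24.4 = 72.7 cfs.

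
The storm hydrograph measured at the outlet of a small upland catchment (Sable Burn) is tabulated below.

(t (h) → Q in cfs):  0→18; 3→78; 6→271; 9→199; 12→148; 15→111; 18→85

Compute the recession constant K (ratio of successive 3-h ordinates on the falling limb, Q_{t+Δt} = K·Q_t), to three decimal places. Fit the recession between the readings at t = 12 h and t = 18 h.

K ≈ 0.758

Using the recession-limb readings at t = 12 h and t = 18 h: Q falls from 148 to 85 cfs over 2 intervals.
K = (Q₂/Q₁)^(1/2) = (85/148)^(1/2) = 0.758.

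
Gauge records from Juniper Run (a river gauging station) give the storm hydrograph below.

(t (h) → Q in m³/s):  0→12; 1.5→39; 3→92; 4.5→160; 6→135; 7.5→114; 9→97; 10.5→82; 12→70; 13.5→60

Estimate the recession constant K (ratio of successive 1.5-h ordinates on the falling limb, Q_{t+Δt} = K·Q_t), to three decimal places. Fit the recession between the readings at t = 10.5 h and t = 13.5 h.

K ≈ 0.855

Using the recession-limb readings at t = 10.5 h and t = 13.5 h: Q falls from 82 to 60 m³/s over 2 intervals.
K = (Q₂/Q₁)^(1/2) = (60/82)^(1/2) = 0.855.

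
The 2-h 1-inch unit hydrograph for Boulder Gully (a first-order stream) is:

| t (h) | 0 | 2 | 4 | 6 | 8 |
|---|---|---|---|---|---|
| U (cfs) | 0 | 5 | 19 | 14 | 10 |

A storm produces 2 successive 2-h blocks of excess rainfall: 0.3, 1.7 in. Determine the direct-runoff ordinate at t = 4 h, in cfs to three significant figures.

Q ≈ 14.2 cfs

By discrete convolution, Q_j = Σ (P_i / 1 in) · U_{j−i}.
At t = 4 h (j=2): Q = (0.3/1)·19 + (1.7/1)·5 = 14.2 cfs.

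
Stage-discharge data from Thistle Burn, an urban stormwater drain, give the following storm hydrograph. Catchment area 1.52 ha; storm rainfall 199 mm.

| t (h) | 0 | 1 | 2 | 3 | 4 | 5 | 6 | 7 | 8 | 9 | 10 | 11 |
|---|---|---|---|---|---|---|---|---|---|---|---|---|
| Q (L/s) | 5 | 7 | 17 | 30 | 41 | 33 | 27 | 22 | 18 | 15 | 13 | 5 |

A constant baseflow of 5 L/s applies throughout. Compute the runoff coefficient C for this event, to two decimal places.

C ≈ 0.21

ΣQ_DR = 173.0 L/s; V = ΣQ_DR·Δt = 6.228 × 10^5 L.
Runoff depth d = V / A = 40.97 mm.
C = d / P = 40.97 / 199 = 0.21.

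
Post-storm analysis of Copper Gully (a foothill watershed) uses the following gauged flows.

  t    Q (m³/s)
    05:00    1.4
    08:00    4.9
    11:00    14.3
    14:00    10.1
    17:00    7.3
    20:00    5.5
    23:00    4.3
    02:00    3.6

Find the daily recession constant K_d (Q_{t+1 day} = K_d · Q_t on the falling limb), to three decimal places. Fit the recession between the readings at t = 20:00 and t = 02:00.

Between t = 20:00 and t = 02:00 the flow falls from 5.5 to 3.6 m³/s over 2×3 h = 6 h.
Per-interval ratio K = (3.6/5.5)^(1/2) = 0.8090; K_d = K^(24/3) = 0.184.

K_d ≈ 0.184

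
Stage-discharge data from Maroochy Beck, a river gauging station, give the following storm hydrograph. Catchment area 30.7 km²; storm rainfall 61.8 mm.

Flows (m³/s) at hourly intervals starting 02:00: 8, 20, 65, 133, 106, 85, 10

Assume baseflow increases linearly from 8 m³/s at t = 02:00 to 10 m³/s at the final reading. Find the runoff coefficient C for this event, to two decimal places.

ΣQ_DR = 364.0 m³/s; V = ΣQ_DR·Δt = 1.310 × 10^6 m³.
Runoff depth d = V / A = 42.68 mm.
C = d / P = 42.68 / 61.8 = 0.69.

C ≈ 0.69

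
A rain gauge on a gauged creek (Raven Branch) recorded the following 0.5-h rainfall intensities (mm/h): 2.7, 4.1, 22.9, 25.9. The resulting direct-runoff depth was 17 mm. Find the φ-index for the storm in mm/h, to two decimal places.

φ ≈ 7.40 mm/h

Only the 2 blocks with intensity above φ contribute runoff: 22.9, 25.9 mm/h.
Σ(I−φ)·Δt = d  ⇒  (22.9+25.9 − 2φ)·0.5 = 17
φ = (48.80 − 17/0.5) / 2 = 7.40 mm/h.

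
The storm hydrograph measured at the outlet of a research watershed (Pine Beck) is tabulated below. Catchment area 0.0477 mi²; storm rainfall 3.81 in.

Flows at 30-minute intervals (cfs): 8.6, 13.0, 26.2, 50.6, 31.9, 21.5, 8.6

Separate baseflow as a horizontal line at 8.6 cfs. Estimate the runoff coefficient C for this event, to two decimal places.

C ≈ 0.43

ΣQ_DR = 100.2 cfs; V = ΣQ_DR·Δt = 1.804 × 10^5 ft³.
Runoff depth d = V / A = 1.628 in.
C = d / P = 1.628 / 3.81 = 0.43.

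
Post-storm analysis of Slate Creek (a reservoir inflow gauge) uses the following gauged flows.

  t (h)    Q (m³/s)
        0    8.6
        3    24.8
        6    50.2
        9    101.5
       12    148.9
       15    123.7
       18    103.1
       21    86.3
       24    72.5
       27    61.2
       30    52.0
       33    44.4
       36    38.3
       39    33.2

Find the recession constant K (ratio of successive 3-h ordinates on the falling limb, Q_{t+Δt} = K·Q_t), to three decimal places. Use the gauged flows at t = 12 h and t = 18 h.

Using the recession-limb readings at t = 12 h and t = 18 h: Q falls from 148.9 to 103.1 m³/s over 2 intervals.
K = (Q₂/Q₁)^(1/2) = (103.1/148.9)^(1/2) = 0.832.

K ≈ 0.832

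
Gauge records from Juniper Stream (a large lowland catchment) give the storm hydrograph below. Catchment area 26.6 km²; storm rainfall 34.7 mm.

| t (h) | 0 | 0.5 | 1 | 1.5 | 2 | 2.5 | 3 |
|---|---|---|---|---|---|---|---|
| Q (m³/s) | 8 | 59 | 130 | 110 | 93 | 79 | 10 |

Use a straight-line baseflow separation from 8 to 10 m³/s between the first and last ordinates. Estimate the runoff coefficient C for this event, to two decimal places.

ΣQ_DR = 426.0 m³/s; V = ΣQ_DR·Δt = 7.668 × 10^5 m³.
Runoff depth d = V / A = 28.83 mm.
C = d / P = 28.83 / 34.7 = 0.83.

C ≈ 0.83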